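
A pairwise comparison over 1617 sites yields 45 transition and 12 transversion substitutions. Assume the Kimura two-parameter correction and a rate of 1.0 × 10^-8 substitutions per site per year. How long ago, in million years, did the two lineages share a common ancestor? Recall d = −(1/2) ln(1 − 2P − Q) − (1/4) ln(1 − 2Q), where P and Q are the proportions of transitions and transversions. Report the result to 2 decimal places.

P = 45/1617 ≈ 0.027829 and Q = 12/1617 ≈ 0.007421.
Under the Kimura two-parameter model, d = −½ ln(1 − 2P − Q) − ¼ ln(1 − 2Q).
1 − 2P − Q = 0.936921, giving −½ ln(0.936921) = 0.032578.
1 − 2Q = 0.985158, giving −¼ ln(0.985158) = 0.003738.
d = 0.032578 + 0.003738 = 0.036316.
Under a molecular clock d = 2μt, so t = d/(2μ) = 0.036316 / (2 × 1.0 × 10^-8) = 1.82 million years.

1.82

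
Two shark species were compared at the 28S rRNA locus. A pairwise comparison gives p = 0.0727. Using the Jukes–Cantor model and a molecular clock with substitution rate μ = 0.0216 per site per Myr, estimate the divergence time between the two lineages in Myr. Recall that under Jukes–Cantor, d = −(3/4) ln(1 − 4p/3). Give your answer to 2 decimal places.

1.77

d = −(3/4) ln(1 − 4p/3) = −0.75 ln(1 − 0.096933) = −0.75 ln(0.903067)
  = −0.75 × (-0.101959) = 0.076469 substitutions/site.
Under a molecular clock d = 2μt, so t = d/(2μ) = 0.076469 / (2 × 0.0216) = 1.77 Myr.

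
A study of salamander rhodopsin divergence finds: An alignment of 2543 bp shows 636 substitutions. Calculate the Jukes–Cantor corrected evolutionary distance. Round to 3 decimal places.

0.304

p = 636/2543 ≈ 0.250098.
d = −(3/4) ln(1 − 4p/3) = −0.75 ln(1 − 0.333464) = −0.75 ln(0.666536)
  = −0.75 × (-0.405661) = 0.304246 substitutions/site.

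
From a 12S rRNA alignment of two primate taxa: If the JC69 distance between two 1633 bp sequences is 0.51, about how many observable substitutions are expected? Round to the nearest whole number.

Invert JC69: p = (3/4)(1 − e^(−4d/3)) = 0.75 × (1 − e^(-0.68)) = 0.75 × (1 − 0.506617) = 0.370037.
Expected differing sites = pL ≈ 0.370037 × 1633 = 604.270421 ≈ 604.

604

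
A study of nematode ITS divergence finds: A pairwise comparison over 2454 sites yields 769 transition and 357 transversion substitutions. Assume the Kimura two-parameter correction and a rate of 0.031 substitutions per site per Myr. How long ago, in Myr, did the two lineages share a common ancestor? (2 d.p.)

13.32

P = 769/2454 ≈ 0.313366 and Q = 357/2454 ≈ 0.145477.
Under the Kimura two-parameter model, d = −½ ln(1 − 2P − Q) − ¼ ln(1 − 2Q).
1 − 2P − Q = 0.227791, giving −½ ln(0.227791) = 0.739663.
1 − 2Q = 0.709046, giving −¼ ln(0.709046) = 0.085959.
d = 0.739663 + 0.085959 = 0.825622.
Under a molecular clock d = 2μt, so t = d/(2μ) = 0.825622 / (2 × 0.031) = 13.32 Myr.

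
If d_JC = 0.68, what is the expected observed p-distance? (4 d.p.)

0.4471

p = (3/4)(1 − e^(−4d/3)) = 0.75 × (1 − e^(-0.906667)) = 0.75 × (1 − 0.403868) = 0.447099.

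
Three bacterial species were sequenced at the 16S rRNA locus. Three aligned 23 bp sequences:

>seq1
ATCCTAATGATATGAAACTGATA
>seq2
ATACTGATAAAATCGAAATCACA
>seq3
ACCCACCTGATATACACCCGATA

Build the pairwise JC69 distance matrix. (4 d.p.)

d(seq1,seq2) = 0.5532, d(seq1,seq3) = 0.4674, d(seq2,seq3) = 1.2519

seq1–seq2: 9/23 sites differ → p ≈ 0.391304, d = −0.75 ln(1 − 0.521739) = 0.553199 ≈ 0.5532.
seq1–seq3: 8/23 sites differ → p ≈ 0.347826, d = −0.75 ln(1 − 0.463768) = 0.467391 ≈ 0.4674.
seq2–seq3: 14/23 sites differ → p ≈ 0.608696, d = −0.75 ln(1 − 0.811595) = 1.251871 ≈ 1.2519.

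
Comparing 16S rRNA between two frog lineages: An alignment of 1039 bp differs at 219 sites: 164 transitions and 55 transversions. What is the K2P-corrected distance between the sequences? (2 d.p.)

0.26

P = 164/1039 ≈ 0.157844 and Q = 55/1039 ≈ 0.052936.
Under the Kimura two-parameter model, d = −½ ln(1 − 2P − Q) − ¼ ln(1 − 2Q).
1 − 2P − Q = 0.631376, giving −½ ln(0.631376) = 0.229927.
1 − 2Q = 0.894128, giving −¼ ln(0.894128) = 0.027977.
d = 0.229927 + 0.027977 = 0.257904.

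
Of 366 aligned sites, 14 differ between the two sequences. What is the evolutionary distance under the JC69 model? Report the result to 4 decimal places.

0.0393

p = 14/366 ≈ 0.038251.
d = −(3/4) ln(1 − 4p/3) = −0.75 ln(1 − 0.051001) = −0.75 ln(0.948999)
  = −0.75 × (-0.052348) = 0.039261 substitutions/site.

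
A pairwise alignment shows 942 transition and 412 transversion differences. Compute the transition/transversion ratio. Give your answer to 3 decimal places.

R = 942/412 = 2.286407… ≈ 2.286 (to 3 d.p.).

2.286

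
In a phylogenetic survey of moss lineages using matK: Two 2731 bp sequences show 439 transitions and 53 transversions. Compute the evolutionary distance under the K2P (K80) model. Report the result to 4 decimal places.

P = 439/2731 ≈ 0.160747 and Q = 53/2731 ≈ 0.019407.
Under the Kimura two-parameter model, d = −½ ln(1 − 2P − Q) − ¼ ln(1 − 2Q).
1 − 2P − Q = 0.659099, giving −½ ln(0.659099) = 0.208441.
1 − 2Q = 0.961186, giving −¼ ln(0.961186) = 0.009897.
d = 0.208441 + 0.009897 = 0.218338.

0.2183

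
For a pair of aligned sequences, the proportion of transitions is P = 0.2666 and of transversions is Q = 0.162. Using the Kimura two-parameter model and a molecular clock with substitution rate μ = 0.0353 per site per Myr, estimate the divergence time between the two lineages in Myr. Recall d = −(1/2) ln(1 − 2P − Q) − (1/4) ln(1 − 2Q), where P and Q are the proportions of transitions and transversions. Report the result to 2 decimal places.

Under the Kimura two-parameter model, d = −½ ln(1 − 2P − Q) − ¼ ln(1 − 2Q).
1 − 2P − Q = 0.3048, giving −½ ln(0.3048) = 0.594050.
1 − 2Q = 0.676, giving −¼ ln(0.676) = 0.097891.
d = 0.594050 + 0.097891 = 0.691941.
Under a molecular clock d = 2μt, so t = d/(2μ) = 0.691941 / (2 × 0.0353) = 9.80 Myr.

9.80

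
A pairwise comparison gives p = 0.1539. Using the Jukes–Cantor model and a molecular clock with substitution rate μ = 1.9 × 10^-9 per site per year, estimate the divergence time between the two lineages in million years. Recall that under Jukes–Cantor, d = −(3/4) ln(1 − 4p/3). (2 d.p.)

d = −(3/4) ln(1 − 4p/3) = −0.75 ln(1 − 0.2052) = −0.75 ln(0.7948)
  = −0.75 × (-0.229665) = 0.172249 substitutions/site.
Under a molecular clock d = 2μt, so t = d/(2μ) = 0.172249 / (2 × 1.9 × 10^-9) = 45.33 million years.

45.33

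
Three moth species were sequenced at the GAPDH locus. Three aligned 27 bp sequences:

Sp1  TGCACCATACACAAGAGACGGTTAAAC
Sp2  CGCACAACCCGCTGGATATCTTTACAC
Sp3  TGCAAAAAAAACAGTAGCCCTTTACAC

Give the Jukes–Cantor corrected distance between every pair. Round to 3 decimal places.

d(Sp1,Sp2) = 0.673, d(Sp1,Sp3) = 0.511, d(Sp2,Sp3) = 0.588

Sp1–Sp2: 12/27 sites differ → p ≈ 0.444444, d = −0.75 ln(1 − 0.592592) = 0.673455 ≈ 0.673.
Sp1–Sp3: 10/27 sites differ → p ≈ 0.37037, d = −0.75 ln(1 − 0.493827) = 0.510658 ≈ 0.511.
Sp2–Sp3: 11/27 sites differ → p ≈ 0.407407, d = −0.75 ln(1 − 0.543209) = 0.587647 ≈ 0.588.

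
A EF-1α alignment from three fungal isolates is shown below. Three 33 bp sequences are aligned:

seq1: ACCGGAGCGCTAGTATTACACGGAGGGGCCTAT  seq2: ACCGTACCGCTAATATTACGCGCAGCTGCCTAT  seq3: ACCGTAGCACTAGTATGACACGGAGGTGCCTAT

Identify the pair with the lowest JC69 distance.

seq1 and seq3

seq1–seq2: 7/33 differ, p = 0.212, d = 0.249.
seq1–seq3: 4/33 differ, p = 0.121, d = 0.132.
seq2–seq3: 7/33 differ, p = 0.212, d = 0.249.
The smallest distance is between seq1 and seq3.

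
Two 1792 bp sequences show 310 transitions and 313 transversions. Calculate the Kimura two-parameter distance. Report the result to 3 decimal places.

P = 310/1792 ≈ 0.172991 and Q = 313/1792 ≈ 0.174665.
Under the Kimura two-parameter model, d = −½ ln(1 − 2P − Q) − ¼ ln(1 − 2Q).
1 − 2P − Q = 0.479353, giving −½ ln(0.479353) = 0.367659.
1 − 2Q = 0.65067, giving −¼ ln(0.65067) = 0.107438.
d = 0.367659 + 0.107438 = 0.475097.

0.475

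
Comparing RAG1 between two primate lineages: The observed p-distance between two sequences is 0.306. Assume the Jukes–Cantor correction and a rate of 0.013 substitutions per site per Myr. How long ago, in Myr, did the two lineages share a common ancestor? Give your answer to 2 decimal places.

d = −(3/4) ln(1 − 4p/3) = −0.75 ln(1 − 0.408) = −0.75 ln(0.592)
  = −0.75 × (-0.524249) = 0.393187 substitutions/site.
Under a molecular clock d = 2μt, so t = d/(2μ) = 0.393187 / (2 × 0.013) = 15.12 Myr.

15.12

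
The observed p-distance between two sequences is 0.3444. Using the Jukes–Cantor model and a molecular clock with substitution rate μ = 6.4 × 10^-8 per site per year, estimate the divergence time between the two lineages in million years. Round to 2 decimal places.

d = −(3/4) ln(1 − 4p/3) = −0.75 ln(1 − 0.4592) = −0.75 ln(0.5408)
  = −0.75 × (-0.614706) = 0.461030 substitutions/site.
Under a molecular clock d = 2μt, so t = d/(2μ) = 0.461030 / (2 × 6.4 × 10^-8) = 3.60 million years.

3.60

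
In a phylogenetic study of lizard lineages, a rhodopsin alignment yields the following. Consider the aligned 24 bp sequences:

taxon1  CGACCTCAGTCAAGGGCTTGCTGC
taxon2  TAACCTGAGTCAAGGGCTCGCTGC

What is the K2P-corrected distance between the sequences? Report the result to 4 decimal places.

Of 24 sites, 3 differences are transitions and 1 are transversions, so P = 3/24 = 0.125 and Q = 1/24 ≈ 0.041667.
Under the Kimura two-parameter model, d = −½ ln(1 − 2P − Q) − ¼ ln(1 − 2Q).
1 − 2P − Q = 0.708333, giving −½ ln(0.708333) = 0.172420.
1 − 2Q = 0.916666, giving −¼ ln(0.916666) = 0.021753.
d = 0.172420 + 0.021753 = 0.194173.

0.1942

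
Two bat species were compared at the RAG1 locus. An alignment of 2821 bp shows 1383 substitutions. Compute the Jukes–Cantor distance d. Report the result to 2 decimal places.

0.80

p = 1383/2821 ≈ 0.490252.
d = −(3/4) ln(1 − 4p/3) = −0.75 ln(1 − 0.653669) = −0.75 ln(0.346331)
  = −0.75 × (-1.060360) = 0.795270 substitutions/site.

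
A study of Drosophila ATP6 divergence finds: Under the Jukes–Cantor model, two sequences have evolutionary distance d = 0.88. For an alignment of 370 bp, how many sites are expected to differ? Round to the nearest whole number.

192

Invert JC69: p = (3/4)(1 − e^(−4d/3)) = 0.75 × (1 − e^(-1.173333)) = 0.75 × (1 − 0.309334) = 0.518000.
Expected differing sites = pL ≈ 0.518000 × 370 = 191.66 ≈ 192.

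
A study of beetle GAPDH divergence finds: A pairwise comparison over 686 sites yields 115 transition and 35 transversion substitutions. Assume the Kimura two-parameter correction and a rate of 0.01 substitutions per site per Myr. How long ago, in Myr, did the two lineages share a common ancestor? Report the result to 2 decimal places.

P = 115/686 ≈ 0.167638 and Q = 35/686 ≈ 0.05102.
Under the Kimura two-parameter model, d = −½ ln(1 − 2P − Q) − ¼ ln(1 − 2Q).
1 − 2P − Q = 0.613704, giving −½ ln(0.613704) = 0.244121.
1 − 2Q = 0.89796, giving −¼ ln(0.89796) = 0.026907.
d = 0.244121 + 0.026907 = 0.271028.
Under a molecular clock d = 2μt, so t = d/(2μ) = 0.271028 / (2 × 0.01) = 13.55 Myr.

13.55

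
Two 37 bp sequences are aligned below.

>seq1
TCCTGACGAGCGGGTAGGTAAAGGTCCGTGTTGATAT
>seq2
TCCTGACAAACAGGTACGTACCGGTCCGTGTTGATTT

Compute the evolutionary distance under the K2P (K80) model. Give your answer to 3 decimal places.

Of 37 sites, 3 differences are transitions and 4 are transversions, so P = 3/37 ≈ 0.081081 and Q = 4/37 ≈ 0.108108.
Under the Kimura two-parameter model, d = −½ ln(1 − 2P − Q) − ¼ ln(1 − 2Q).
1 − 2P − Q = 0.72973, giving −½ ln(0.72973) = 0.157540.
1 − 2Q = 0.783784, giving −¼ ln(0.783784) = 0.060905.
d = 0.157540 + 0.060905 = 0.218445.

0.218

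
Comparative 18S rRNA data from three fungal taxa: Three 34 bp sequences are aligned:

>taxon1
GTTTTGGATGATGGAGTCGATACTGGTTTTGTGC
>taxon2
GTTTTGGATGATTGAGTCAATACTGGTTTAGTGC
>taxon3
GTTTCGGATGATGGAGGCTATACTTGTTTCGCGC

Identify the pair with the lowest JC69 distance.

taxon1 and taxon2

taxon1–taxon2: 3/34 differ, p = 0.088, d = 0.094.
taxon1–taxon3: 6/34 differ, p = 0.176, d = 0.201.
taxon2–taxon3: 7/34 differ, p = 0.206, d = 0.241.
The smallest distance is between taxon1 and taxon2.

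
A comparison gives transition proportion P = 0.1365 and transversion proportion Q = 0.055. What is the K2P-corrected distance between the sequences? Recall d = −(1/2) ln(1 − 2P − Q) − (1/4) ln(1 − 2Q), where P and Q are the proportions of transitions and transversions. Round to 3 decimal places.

0.228

Under the Kimura two-parameter model, d = −½ ln(1 − 2P − Q) − ¼ ln(1 − 2Q).
1 − 2P − Q = 0.672, giving −½ ln(0.672) = 0.198748.
1 − 2Q = 0.89, giving −¼ ln(0.89) = 0.029133.
d = 0.198748 + 0.029133 = 0.227881.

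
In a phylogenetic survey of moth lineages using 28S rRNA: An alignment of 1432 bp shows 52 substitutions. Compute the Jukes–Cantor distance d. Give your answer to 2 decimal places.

p = 52/1432 ≈ 0.036313.
d = −(3/4) ln(1 − 4p/3) = −0.75 ln(1 − 0.048417) = −0.75 ln(0.951583)
  = −0.75 × (-0.049628) = 0.037221 substitutions/site.

0.04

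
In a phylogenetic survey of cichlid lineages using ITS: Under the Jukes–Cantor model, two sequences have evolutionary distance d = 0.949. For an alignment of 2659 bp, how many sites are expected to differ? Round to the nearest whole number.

Invert JC69: p = (3/4)(1 − e^(−4d/3)) = 0.75 × (1 − e^(-1.265333)) = 0.75 × (1 − 0.282145) = 0.538391.
Expected differing sites = pL ≈ 0.538391 × 2659 = 1431.581669 ≈ 1432.

1432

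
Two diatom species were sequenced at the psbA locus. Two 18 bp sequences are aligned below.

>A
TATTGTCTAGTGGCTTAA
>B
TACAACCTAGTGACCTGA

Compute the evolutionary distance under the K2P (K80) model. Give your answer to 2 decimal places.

Of 18 sites, 6 differences are transitions and 1 are transversions, so P = 6/18 ≈ 0.333333 and Q = 1/18 ≈ 0.055556.
Under the Kimura two-parameter model, d = −½ ln(1 − 2P − Q) − ¼ ln(1 − 2Q).
1 − 2P − Q = 0.277778, giving −½ ln(0.277778) = 0.640467.
1 − 2Q = 0.888888, giving −¼ ln(0.888888) = 0.029446.
d = 0.640467 + 0.029446 = 0.669913.

0.67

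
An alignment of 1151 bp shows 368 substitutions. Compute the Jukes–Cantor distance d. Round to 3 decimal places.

0.417

p = 368/1151 ≈ 0.319722.
d = −(3/4) ln(1 − 4p/3) = −0.75 ln(1 − 0.426296) = −0.75 ln(0.573704)
  = −0.75 × (-0.555642) = 0.416732 substitutions/site.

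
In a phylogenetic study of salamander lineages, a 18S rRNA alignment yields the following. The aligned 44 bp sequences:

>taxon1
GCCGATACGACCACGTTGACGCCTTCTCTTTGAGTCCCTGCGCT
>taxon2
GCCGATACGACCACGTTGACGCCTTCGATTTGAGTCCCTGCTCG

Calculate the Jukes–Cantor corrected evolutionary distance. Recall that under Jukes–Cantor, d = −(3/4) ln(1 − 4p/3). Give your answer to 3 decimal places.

0.097

The sequences differ at 4 of 44 sites (27, 28, 42, 44), so p = 4/44 ≈ 0.090909.
d = −(3/4) ln(1 − 4p/3) = −0.75 ln(1 − 0.121212) = −0.75 ln(0.878788)
  = −0.75 × (-0.129212) = 0.096909 substitutions/site.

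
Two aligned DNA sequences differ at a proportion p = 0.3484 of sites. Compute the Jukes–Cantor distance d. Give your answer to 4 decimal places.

d = −(3/4) ln(1 − 4p/3) = −0.75 ln(1 − 0.464533) = −0.75 ln(0.535467)
  = −0.75 × (-0.624616) = 0.468462 substitutions/site.

0.4685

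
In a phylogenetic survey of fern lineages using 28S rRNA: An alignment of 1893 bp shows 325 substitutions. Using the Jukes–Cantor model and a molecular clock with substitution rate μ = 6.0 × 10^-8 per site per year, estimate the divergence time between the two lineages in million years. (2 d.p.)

1.62

p = 325/1893 ≈ 0.171685.
d = −(3/4) ln(1 − 4p/3) = −0.75 ln(1 − 0.228913) = −0.75 ln(0.771087)
  = −0.75 × (-0.259954) = 0.194966 substitutions/site.
Under a molecular clock d = 2μt, so t = d/(2μ) = 0.194966 / (2 × 6.0 × 10^-8) = 1.62 million years.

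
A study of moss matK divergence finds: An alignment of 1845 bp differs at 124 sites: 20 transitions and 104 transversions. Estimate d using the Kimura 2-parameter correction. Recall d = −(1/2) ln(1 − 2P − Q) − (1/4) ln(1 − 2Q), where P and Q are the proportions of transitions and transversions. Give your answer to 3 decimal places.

0.071

P = 20/1845 ≈ 0.01084 and Q = 104/1845 ≈ 0.056369.
Under the Kimura two-parameter model, d = −½ ln(1 − 2P − Q) − ¼ ln(1 − 2Q).
1 − 2P − Q = 0.921951, giving −½ ln(0.921951) = 0.040632.
1 − 2Q = 0.887262, giving −¼ ln(0.887262) = 0.029904.
d = 0.040632 + 0.029904 = 0.070536.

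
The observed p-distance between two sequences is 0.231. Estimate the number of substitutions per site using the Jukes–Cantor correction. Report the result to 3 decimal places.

0.276

d = −(3/4) ln(1 − 4p/3) = −0.75 ln(1 − 0.308) = −0.75 ln(0.692)
  = −0.75 × (-0.368169) = 0.276127 substitutions/site.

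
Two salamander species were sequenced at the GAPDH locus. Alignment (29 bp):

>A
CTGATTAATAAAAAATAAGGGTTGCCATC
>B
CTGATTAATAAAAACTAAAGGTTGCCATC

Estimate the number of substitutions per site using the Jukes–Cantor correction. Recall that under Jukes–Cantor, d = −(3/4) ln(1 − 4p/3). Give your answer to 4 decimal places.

0.0723

The sequences differ at 2 of 29 sites (15, 19), so p = 2/29 ≈ 0.068966.
d = −(3/4) ln(1 − 4p/3) = −0.75 ln(1 − 0.091955) = −0.75 ln(0.908045)
  = −0.75 × (-0.096461) = 0.072346 substitutions/site.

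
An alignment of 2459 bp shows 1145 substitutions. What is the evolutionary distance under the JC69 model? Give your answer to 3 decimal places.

p = 1145/2459 ≈ 0.465636.
d = −(3/4) ln(1 − 4p/3) = −0.75 ln(1 − 0.620848) = −0.75 ln(0.379152)
  = −0.75 × (-0.969818) = 0.727364 substitutions/site.

0.727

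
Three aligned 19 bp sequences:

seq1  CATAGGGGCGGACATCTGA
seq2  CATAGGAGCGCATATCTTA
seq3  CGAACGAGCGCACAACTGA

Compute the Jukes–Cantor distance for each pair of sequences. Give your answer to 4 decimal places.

seq1–seq2: 4/19 sites differ → p ≈ 0.210526, d = −0.75 ln(1 − 0.280701) = 0.247109 ≈ 0.2471.
seq1–seq3: 6/19 sites differ → p ≈ 0.315789, d = −0.75 ln(1 − 0.421052) = 0.409907 ≈ 0.4099.
seq2–seq3: 6/19 sites differ → p ≈ 0.315789, d = −0.75 ln(1 − 0.421052) = 0.409907 ≈ 0.4099.

d(seq1,seq2) = 0.2471, d(seq1,seq3) = 0.4099, d(seq2,seq3) = 0.4099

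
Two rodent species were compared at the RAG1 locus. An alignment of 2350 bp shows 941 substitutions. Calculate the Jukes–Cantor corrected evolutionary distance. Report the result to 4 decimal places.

p = 941/2350 ≈ 0.400426.
d = −(3/4) ln(1 − 4p/3) = −0.75 ln(1 − 0.533901) = −0.75 ln(0.466099)
  = −0.75 × (-0.763357) = 0.572518 substitutions/site.

0.5725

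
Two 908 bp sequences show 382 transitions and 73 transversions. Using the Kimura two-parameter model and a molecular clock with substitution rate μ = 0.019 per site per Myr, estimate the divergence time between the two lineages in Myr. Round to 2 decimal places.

34.69

P = 382/908 ≈ 0.420705 and Q = 73/908 ≈ 0.080396.
Under the Kimura two-parameter model, d = −½ ln(1 − 2P − Q) − ¼ ln(1 − 2Q).
1 − 2P − Q = 0.078194, giving −½ ln(0.078194) = 1.274281.
1 − 2Q = 0.839208, giving −¼ ln(0.839208) = 0.043824.
d = 1.274281 + 0.043824 = 1.318105.
Under a molecular clock d = 2μt, so t = d/(2μ) = 1.318105 / (2 × 0.019) = 34.69 Myr.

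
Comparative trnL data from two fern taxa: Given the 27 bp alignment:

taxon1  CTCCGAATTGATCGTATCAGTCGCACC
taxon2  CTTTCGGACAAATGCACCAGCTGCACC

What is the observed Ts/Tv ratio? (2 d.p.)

Transitions are A↔G and C↔T; transversions are all other mismatches.
Transitions: 11. Transversions: 3.
R = 11/3 = 3.666666… ≈ 3.67 (to 2 d.p.).

3.67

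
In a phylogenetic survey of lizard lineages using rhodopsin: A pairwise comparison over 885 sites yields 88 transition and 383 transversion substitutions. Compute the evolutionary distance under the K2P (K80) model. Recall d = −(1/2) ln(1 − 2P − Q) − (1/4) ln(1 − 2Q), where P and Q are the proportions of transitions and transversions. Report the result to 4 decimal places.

P = 88/885 ≈ 0.099435 and Q = 383/885 ≈ 0.432768.
Under the Kimura two-parameter model, d = −½ ln(1 − 2P − Q) − ¼ ln(1 − 2Q).
1 − 2P − Q = 0.368362, giving −½ ln(0.368362) = 0.499345.
1 − 2Q = 0.134464, giving −¼ ln(0.134464) = 0.501615.
d = 0.499345 + 0.501615 = 1.000960.

1.0010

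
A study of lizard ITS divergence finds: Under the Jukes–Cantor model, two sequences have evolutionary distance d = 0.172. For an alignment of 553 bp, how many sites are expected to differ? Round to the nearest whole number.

Invert JC69: p = (3/4)(1 − e^(−4d/3)) = 0.75 × (1 − e^(-0.229333)) = 0.75 × (1 − 0.795064) = 0.153702.
Expected differing sites = pL ≈ 0.153702 × 553 = 84.997206 ≈ 85.

85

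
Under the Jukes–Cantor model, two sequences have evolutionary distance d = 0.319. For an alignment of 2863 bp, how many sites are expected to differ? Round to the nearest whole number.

Invert JC69: p = (3/4)(1 − e^(−4d/3)) = 0.75 × (1 − e^(-0.425333)) = 0.75 × (1 − 0.653552) = 0.259836.
Expected differing sites = pL ≈ 0.259836 × 2863 = 743.910468 ≈ 744.

744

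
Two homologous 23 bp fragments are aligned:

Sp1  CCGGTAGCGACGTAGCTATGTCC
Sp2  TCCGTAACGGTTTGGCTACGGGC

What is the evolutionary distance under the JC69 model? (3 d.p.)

0.650

The sequences differ at 10 of 23 sites (1, 3, 7, 10, 11, 12, 14, 19, 21, 22), so p = 10/23 ≈ 0.434783.
d = −(3/4) ln(1 − 4p/3) = −0.75 ln(1 − 0.579711) = −0.75 ln(0.420289)
  = −0.75 × (-0.866813) = 0.650110 substitutions/site.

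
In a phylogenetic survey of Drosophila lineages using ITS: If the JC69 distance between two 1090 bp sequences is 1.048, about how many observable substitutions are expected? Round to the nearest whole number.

Invert JC69: p = (3/4)(1 − e^(−4d/3)) = 0.75 × (1 − e^(-1.397333)) = 0.75 × (1 − 0.247256) = 0.564558.
Expected differing sites = pL ≈ 0.564558 × 1090 = 615.36822 ≈ 615.

615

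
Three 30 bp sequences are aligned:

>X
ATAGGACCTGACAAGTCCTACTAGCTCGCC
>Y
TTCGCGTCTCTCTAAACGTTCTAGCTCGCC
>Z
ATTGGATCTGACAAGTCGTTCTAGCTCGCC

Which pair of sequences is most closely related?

X–Y: 12/30 differ, p = 0.400, d = 0.572.
X–Z: 4/30 differ, p = 0.133, d = 0.147.
Y–Z: 9/30 differ, p = 0.300, d = 0.383.
The smallest distance is between X and Z.

X and Z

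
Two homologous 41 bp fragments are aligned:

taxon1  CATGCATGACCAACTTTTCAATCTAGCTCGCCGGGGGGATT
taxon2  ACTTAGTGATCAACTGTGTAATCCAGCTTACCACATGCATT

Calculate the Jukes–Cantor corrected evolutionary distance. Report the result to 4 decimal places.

0.6036

The sequences differ at 17 of 41 sites, so p = 17/41 ≈ 0.414634.
d = −(3/4) ln(1 − 4p/3) = −0.75 ln(1 − 0.552845) = −0.75 ln(0.447155)
  = −0.75 × (-0.804850) = 0.603638 substitutions/site.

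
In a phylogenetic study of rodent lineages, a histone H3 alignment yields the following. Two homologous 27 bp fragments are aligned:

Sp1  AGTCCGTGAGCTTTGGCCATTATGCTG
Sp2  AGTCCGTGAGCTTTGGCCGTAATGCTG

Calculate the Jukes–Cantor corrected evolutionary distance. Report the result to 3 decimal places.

0.078

The sequences differ at 2 of 27 sites (19, 21), so p = 2/27 ≈ 0.074074.
d = −(3/4) ln(1 − 4p/3) = −0.75 ln(1 − 0.098765) = −0.75 ln(0.901235)
  = −0.75 × (-0.103989) = 0.077992 substitutions/site.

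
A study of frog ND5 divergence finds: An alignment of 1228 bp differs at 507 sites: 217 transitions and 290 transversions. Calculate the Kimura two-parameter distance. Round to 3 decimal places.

0.605

P = 217/1228 ≈ 0.17671 and Q = 290/1228 ≈ 0.236156.
Under the Kimura two-parameter model, d = −½ ln(1 − 2P − Q) − ¼ ln(1 − 2Q).
1 − 2P − Q = 0.410424, giving −½ ln(0.410424) = 0.445282.
1 − 2Q = 0.527688, giving −¼ ln(0.527688) = 0.159813.
d = 0.445282 + 0.159813 = 0.605095.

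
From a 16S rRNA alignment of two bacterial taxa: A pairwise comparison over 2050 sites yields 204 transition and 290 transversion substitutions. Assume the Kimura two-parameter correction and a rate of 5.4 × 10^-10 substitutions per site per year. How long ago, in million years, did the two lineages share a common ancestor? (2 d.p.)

269.70

P = 204/2050 ≈ 0.099512 and Q = 290/2050 ≈ 0.141463.
Under the Kimura two-parameter model, d = −½ ln(1 − 2P − Q) − ¼ ln(1 − 2Q).
1 − 2P − Q = 0.659513, giving −½ ln(0.659513) = 0.208127.
1 − 2Q = 0.717074, giving −¼ ln(0.717074) = 0.083144.
d = 0.208127 + 0.083144 = 0.291271.
Under a molecular clock d = 2μt, so t = d/(2μ) = 0.291271 / (2 × 5.4 × 10^-10) = 269.70 million years.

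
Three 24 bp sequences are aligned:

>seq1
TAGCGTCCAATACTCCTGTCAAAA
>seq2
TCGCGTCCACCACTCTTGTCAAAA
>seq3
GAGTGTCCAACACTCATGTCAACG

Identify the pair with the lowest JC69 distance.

seq1 and seq2

seq1–seq2: 4/24 differ, p = 0.167, d = 0.188.
seq1–seq3: 6/24 differ, p = 0.250, d = 0.304.
seq2–seq3: 7/24 differ, p = 0.292, d = 0.369.
The smallest distance is between seq1 and seq2.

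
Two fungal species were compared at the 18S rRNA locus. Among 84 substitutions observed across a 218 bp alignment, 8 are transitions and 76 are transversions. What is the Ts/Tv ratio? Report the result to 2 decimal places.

R = 8/76 = 0.105263… ≈ 0.11 (to 2 d.p.).

0.11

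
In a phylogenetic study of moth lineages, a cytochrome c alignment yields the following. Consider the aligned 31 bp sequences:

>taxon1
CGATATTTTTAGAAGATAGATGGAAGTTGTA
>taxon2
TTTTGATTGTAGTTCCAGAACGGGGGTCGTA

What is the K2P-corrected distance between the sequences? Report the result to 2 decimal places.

Of 31 sites, 8 differences are transitions and 9 are transversions, so P = 8/31 ≈ 0.258065 and Q = 9/31 ≈ 0.290323.
Under the Kimura two-parameter model, d = −½ ln(1 − 2P − Q) − ¼ ln(1 − 2Q).
1 − 2P − Q = 0.193547, giving −½ ln(0.193547) = 0.821117.
1 − 2Q = 0.419354, giving −¼ ln(0.419354) = 0.217260.
d = 0.821117 + 0.217260 = 1.038377.

1.04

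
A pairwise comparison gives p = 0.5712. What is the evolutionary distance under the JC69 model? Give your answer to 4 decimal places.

1.0754

d = −(3/4) ln(1 − 4p/3) = −0.75 ln(1 − 0.7616) = −0.75 ln(0.2384)
  = −0.75 × (-1.433805) = 1.075354 substitutions/site.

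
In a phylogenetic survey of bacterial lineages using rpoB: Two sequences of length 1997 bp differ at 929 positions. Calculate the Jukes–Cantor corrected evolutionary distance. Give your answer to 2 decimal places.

p = 929/1997 ≈ 0.465198.
d = −(3/4) ln(1 − 4p/3) = −0.75 ln(1 − 0.620264) = −0.75 ln(0.379736)
  = −0.75 × (-0.968279) = 0.726209 substitutions/site.

0.73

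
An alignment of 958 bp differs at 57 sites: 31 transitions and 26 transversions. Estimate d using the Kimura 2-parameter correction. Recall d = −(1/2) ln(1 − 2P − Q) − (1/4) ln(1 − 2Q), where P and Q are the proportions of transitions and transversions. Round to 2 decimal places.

0.06

P = 31/958 ≈ 0.032359 and Q = 26/958 ≈ 0.02714.
Under the Kimura two-parameter model, d = −½ ln(1 − 2P − Q) − ¼ ln(1 − 2Q).
1 − 2P − Q = 0.908142, giving −½ ln(0.908142) = 0.048177.
1 − 2Q = 0.94572, giving −¼ ln(0.94572) = 0.013952.
d = 0.048177 + 0.013952 = 0.062129.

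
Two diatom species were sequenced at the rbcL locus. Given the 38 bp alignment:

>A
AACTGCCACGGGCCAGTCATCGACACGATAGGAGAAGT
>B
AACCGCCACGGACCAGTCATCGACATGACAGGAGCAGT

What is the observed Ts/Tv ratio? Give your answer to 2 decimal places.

4.00

Transitions are A↔G and C↔T; transversions are all other mismatches.
Transitions: 4. Transversions: 1.
R = 4/1 = 4.00.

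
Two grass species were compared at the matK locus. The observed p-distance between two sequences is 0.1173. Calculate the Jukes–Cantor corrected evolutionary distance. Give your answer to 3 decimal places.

d = −(3/4) ln(1 − 4p/3) = −0.75 ln(1 − 0.1564) = −0.75 ln(0.8436)
  = −0.75 × (-0.170077) = 0.127558 substitutions/site.

0.128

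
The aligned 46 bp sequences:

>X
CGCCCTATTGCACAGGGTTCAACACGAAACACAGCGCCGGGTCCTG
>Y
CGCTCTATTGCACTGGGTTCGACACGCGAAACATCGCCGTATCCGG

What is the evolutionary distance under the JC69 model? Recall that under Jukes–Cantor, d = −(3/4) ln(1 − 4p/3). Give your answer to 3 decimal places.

0.257

The sequences differ at 10 of 46 sites (4, 14, 21, 27, 28, 30, 34, 40, 41, 45), so p = 10/46 ≈ 0.217391.
d = −(3/4) ln(1 − 4p/3) = −0.75 ln(1 − 0.289855) = −0.75 ln(0.710145)
  = −0.75 × (-0.342286) = 0.256715 substitutions/site.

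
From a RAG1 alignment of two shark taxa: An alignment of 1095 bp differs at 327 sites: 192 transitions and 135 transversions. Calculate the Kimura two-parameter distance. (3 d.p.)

0.392

P = 192/1095 ≈ 0.175342 and Q = 135/1095 ≈ 0.123288.
Under the Kimura two-parameter model, d = −½ ln(1 − 2P − Q) − ¼ ln(1 − 2Q).
1 − 2P − Q = 0.526028, giving −½ ln(0.526028) = 0.321200.
1 − 2Q = 0.753424, giving −¼ ln(0.753424) = 0.070782.
d = 0.321200 + 0.070782 = 0.391982.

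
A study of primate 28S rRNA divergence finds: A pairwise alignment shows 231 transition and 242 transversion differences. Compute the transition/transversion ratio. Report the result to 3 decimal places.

R = 231/242 = 0.954545… ≈ 0.955 (to 3 d.p.).

0.955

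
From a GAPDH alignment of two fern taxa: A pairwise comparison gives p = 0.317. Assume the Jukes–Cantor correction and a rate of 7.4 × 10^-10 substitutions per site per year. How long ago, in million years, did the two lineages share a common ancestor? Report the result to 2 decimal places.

d = −(3/4) ln(1 − 4p/3) = −0.75 ln(1 − 0.422667) = −0.75 ln(0.577333)
  = −0.75 × (-0.549336) = 0.412002 substitutions/site.
Under a molecular clock d = 2μt, so t = d/(2μ) = 0.412002 / (2 × 7.4 × 10^-10) = 278.38 million years.

278.38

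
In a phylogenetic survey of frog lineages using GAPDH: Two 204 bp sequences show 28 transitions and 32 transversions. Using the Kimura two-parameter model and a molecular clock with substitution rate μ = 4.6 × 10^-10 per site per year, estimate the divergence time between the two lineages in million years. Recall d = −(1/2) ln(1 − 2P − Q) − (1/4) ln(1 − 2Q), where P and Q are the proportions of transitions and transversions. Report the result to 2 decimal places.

P = 28/204 ≈ 0.137255 and Q = 32/204 ≈ 0.156863.
Under the Kimura two-parameter model, d = −½ ln(1 − 2P − Q) − ¼ ln(1 − 2Q).
1 − 2P − Q = 0.568627, giving −½ ln(0.568627) = 0.282265.
1 − 2Q = 0.686274, giving −¼ ln(0.686274) = 0.094120.
d = 0.282265 + 0.094120 = 0.376385.
Under a molecular clock d = 2μt, so t = d/(2μ) = 0.376385 / (2 × 4.6 × 10^-10) = 409.11 million years.

409.11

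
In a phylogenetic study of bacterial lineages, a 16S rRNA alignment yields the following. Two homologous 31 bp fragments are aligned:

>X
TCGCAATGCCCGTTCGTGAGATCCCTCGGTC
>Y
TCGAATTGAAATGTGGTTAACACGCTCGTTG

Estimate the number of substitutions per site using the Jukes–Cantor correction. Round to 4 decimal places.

The sequences differ at 15 of 31 sites, so p = 15/31 ≈ 0.483871.
d = −(3/4) ln(1 − 4p/3) = −0.75 ln(1 − 0.645161) = −0.75 ln(0.354839)
  = −0.75 × (-1.036091) = 0.777068 substitutions/site.

0.7771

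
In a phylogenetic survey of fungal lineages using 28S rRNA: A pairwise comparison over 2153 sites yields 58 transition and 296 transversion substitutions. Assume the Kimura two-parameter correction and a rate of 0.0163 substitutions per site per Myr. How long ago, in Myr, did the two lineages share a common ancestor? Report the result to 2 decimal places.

P = 58/2153 ≈ 0.026939 and Q = 296/2153 ≈ 0.137483.
Under the Kimura two-parameter model, d = −½ ln(1 − 2P − Q) − ¼ ln(1 − 2Q).
1 − 2P − Q = 0.808639, giving −½ ln(0.808639) = 0.106201.
1 − 2Q = 0.725034, giving −¼ ln(0.725034) = 0.080384.
d = 0.106201 + 0.080384 = 0.186585.
Under a molecular clock d = 2μt, so t = d/(2μ) = 0.186585 / (2 × 0.0163) = 5.72 Myr.

5.72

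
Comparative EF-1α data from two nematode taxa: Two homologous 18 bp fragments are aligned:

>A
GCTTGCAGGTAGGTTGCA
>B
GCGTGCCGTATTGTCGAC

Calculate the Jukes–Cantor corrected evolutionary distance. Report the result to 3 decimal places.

0.824

The sequences differ at 9 of 18 sites (3, 7, 9, 10, 11, 12, 15, 17, 18), so p = 9/18 = 0.5.
d = −(3/4) ln(1 − 4p/3) = −0.75 ln(1 − 0.666667) = −0.75 ln(0.333333)
  = −0.75 × (-1.098613) = 0.823960 substitutions/site.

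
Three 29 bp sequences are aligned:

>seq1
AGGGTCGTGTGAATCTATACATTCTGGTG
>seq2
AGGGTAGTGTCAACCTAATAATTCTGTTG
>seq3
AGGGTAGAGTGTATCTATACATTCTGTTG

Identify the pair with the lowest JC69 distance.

seq1–seq2: 7/29 differ, p = 0.241, d = 0.291.
seq1–seq3: 4/29 differ, p = 0.138, d = 0.152.
seq2–seq3: 7/29 differ, p = 0.241, d = 0.291.
The smallest distance is between seq1 and seq3.

seq1 and seq3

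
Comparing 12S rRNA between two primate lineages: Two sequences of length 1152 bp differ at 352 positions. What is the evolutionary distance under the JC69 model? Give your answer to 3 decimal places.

0.392

p = 352/1152 ≈ 0.305556.
d = −(3/4) ln(1 − 4p/3) = −0.75 ln(1 − 0.407408) = −0.75 ln(0.592592)
  = −0.75 × (-0.523249) = 0.392437 substitutions/site.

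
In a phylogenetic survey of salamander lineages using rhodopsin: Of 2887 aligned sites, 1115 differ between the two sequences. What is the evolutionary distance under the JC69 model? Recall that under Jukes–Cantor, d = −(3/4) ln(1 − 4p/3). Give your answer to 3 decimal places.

p = 1115/2887 ≈ 0.386214.
d = −(3/4) ln(1 − 4p/3) = −0.75 ln(1 − 0.514952) = −0.75 ln(0.485048)
  = −0.75 × (-0.723507) = 0.542630 substitutions/site.

0.543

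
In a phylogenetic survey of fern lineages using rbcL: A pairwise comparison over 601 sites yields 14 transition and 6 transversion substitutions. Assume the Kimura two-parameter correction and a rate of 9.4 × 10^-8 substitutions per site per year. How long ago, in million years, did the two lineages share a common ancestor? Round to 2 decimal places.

0.18

P = 14/601 ≈ 0.023295 and Q = 6/601 ≈ 0.009983.
Under the Kimura two-parameter model, d = −½ ln(1 − 2P − Q) − ¼ ln(1 − 2Q).
1 − 2P − Q = 0.943427, giving −½ ln(0.943427) = 0.029118.
1 − 2Q = 0.980034, giving −¼ ln(0.980034) = 0.005042.
d = 0.029118 + 0.005042 = 0.034160.
Under a molecular clock d = 2μt, so t = d/(2μ) = 0.034160 / (2 × 9.4 × 10^-8) = 0.18 million years.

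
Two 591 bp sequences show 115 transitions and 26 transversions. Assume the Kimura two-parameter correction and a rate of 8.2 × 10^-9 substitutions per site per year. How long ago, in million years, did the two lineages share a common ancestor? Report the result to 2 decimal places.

P = 115/591 ≈ 0.194585 and Q = 26/591 ≈ 0.043993.
Under the Kimura two-parameter model, d = −½ ln(1 − 2P − Q) − ¼ ln(1 − 2Q).
1 − 2P − Q = 0.566837, giving −½ ln(0.566837) = 0.283842.
1 − 2Q = 0.912014, giving −¼ ln(0.912014) = 0.023025.
d = 0.283842 + 0.023025 = 0.306867.
Under a molecular clock d = 2μt, so t = d/(2μ) = 0.306867 / (2 × 8.2 × 10^-9) = 18.71 million years.

18.71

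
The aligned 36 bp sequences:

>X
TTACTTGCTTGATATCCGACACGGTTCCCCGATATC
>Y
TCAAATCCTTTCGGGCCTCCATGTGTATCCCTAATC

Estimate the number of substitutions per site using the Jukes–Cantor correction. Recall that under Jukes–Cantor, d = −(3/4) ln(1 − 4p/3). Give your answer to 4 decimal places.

0.9123

The sequences differ at 19 of 36 sites, so p = 19/36 ≈ 0.527778.
d = −(3/4) ln(1 − 4p/3) = −0.75 ln(1 − 0.703704) = −0.75 ln(0.296296)
  = −0.75 × (-1.216396) = 0.912297 substitutions/site.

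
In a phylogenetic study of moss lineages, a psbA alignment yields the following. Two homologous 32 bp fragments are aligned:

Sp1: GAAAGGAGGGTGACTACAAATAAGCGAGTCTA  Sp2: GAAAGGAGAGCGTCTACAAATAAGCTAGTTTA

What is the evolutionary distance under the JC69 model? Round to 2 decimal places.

The sequences differ at 5 of 32 sites (9, 11, 13, 26, 30), so p = 5/32 = 0.15625.
d = −(3/4) ln(1 − 4p/3) = −0.75 ln(1 − 0.208333) = −0.75 ln(0.791667)
  = −0.75 × (-0.233614) = 0.175211 substitutions/site.

0.18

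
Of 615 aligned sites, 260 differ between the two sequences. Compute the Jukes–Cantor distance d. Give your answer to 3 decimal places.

p = 260/615 ≈ 0.422764.
d = −(3/4) ln(1 − 4p/3) = −0.75 ln(1 − 0.563685) = −0.75 ln(0.436315)
  = −0.75 × (-0.829391) = 0.622043 substitutions/site.

0.622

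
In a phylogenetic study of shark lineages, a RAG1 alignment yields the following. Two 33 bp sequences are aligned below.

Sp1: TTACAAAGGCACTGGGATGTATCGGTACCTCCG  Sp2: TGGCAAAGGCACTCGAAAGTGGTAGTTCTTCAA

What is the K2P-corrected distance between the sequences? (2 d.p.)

0.58

Of 33 sites, 7 differences are transitions and 6 are transversions, so P = 7/33 ≈ 0.212121 and Q = 6/33 ≈ 0.181818.
Under the Kimura two-parameter model, d = −½ ln(1 − 2P − Q) − ¼ ln(1 − 2Q).
1 − 2P − Q = 0.39394, giving −½ ln(0.39394) = 0.465778.
1 − 2Q = 0.636364, giving −¼ ln(0.636364) = 0.112996.
d = 0.465778 + 0.112996 = 0.578774.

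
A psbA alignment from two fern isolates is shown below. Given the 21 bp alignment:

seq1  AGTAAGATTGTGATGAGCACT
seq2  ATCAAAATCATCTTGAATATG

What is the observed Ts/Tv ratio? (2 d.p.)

1.75

Transitions are A↔G and C↔T; transversions are all other mismatches.
Transitions: 7. Transversions: 4.
R = 7/4 = 1.75.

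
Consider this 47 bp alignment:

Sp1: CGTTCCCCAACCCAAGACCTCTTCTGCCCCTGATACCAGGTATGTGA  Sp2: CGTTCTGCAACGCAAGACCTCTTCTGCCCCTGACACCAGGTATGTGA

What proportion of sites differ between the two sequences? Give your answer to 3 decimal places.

The sequences differ at 4 of 47 positions (sites 6, 7, 12, 34).
p = 4/47 = 0.085106… ≈ 0.085 (to 3 d.p.).

0.085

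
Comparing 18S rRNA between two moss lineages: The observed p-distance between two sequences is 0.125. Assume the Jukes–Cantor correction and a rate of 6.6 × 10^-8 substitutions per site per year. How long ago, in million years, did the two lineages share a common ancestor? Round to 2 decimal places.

1.04

d = −(3/4) ln(1 − 4p/3) = −0.75 ln(1 − 0.166667) = −0.75 ln(0.833333)
  = −0.75 × (-0.182322) = 0.136742 substitutions/site.
Under a molecular clock d = 2μt, so t = d/(2μ) = 0.136742 / (2 × 6.6 × 10^-8) = 1.04 million years.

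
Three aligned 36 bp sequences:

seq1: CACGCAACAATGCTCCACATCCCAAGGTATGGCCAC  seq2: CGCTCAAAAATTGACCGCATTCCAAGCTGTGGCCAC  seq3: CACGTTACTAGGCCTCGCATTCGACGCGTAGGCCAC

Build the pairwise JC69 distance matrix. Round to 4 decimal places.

d(seq1,seq2) = 0.3470, d(seq1,seq3) = 0.5482, d(seq2,seq3) = 0.6735

seq1–seq2: 10/36 sites differ → p ≈ 0.277778, d = −0.75 ln(1 − 0.370371) = 0.346968 ≈ 0.3470.
seq1–seq3: 14/36 sites differ → p ≈ 0.388889, d = −0.75 ln(1 − 0.518519) = 0.548166 ≈ 0.5482.
seq2–seq3: 16/36 sites differ → p ≈ 0.444444, d = −0.75 ln(1 − 0.592592) = 0.673455 ≈ 0.6735.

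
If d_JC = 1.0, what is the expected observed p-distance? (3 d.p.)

0.552

p = (3/4)(1 − e^(−4d/3)) = 0.75 × (1 − e^(-1.333333)) = 0.75 × (1 − 0.263597) = 0.552302.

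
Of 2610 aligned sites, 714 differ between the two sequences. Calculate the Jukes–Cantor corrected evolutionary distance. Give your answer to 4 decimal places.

0.3403

p = 714/2610 ≈ 0.273563.
d = −(3/4) ln(1 − 4p/3) = −0.75 ln(1 − 0.364751) = −0.75 ln(0.635249)
  = −0.75 × (-0.453738) = 0.340304 substitutions/site.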